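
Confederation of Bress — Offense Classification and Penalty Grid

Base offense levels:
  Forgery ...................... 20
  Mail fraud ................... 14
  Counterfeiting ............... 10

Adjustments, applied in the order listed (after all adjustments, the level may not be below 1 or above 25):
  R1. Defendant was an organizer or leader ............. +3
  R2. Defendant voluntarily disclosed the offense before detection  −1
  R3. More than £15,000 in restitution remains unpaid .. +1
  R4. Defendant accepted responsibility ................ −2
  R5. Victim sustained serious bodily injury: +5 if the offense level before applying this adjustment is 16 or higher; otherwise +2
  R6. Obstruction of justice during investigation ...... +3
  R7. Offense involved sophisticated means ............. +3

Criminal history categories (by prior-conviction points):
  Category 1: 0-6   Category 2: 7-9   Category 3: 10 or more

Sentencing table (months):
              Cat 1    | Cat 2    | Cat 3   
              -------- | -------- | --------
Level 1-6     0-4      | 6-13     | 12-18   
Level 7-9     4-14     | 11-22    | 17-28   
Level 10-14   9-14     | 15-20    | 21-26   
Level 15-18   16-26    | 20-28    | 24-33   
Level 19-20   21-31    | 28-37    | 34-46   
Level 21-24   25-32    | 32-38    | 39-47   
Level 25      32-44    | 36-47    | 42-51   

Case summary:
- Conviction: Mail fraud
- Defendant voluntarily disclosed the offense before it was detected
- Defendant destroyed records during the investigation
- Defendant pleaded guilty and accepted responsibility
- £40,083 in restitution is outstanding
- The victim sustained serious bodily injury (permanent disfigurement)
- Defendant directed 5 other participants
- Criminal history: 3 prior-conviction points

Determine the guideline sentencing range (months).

21-31 months

Base offense level for mail fraud: 14.
R1 applies: 14 + 3 = 17.
R2 applies: 17 − 1 = 16.
R3 applies: 16 + 1 = 17.
R4 applies: 17 − 2 = 15.
R5 applies (level before this adjustment is 15 < 16, so +2): 15 + 2 = 17.
R6 applies: 17 + 3 = 20.
R7 does not apply.
Final offense level: 20.
Criminal history: 3 prior points → Category 1 (0-6).
Level 20 falls in the 19-20 band.
Grid: Level 19-20 × Category 1 = 21-31 months.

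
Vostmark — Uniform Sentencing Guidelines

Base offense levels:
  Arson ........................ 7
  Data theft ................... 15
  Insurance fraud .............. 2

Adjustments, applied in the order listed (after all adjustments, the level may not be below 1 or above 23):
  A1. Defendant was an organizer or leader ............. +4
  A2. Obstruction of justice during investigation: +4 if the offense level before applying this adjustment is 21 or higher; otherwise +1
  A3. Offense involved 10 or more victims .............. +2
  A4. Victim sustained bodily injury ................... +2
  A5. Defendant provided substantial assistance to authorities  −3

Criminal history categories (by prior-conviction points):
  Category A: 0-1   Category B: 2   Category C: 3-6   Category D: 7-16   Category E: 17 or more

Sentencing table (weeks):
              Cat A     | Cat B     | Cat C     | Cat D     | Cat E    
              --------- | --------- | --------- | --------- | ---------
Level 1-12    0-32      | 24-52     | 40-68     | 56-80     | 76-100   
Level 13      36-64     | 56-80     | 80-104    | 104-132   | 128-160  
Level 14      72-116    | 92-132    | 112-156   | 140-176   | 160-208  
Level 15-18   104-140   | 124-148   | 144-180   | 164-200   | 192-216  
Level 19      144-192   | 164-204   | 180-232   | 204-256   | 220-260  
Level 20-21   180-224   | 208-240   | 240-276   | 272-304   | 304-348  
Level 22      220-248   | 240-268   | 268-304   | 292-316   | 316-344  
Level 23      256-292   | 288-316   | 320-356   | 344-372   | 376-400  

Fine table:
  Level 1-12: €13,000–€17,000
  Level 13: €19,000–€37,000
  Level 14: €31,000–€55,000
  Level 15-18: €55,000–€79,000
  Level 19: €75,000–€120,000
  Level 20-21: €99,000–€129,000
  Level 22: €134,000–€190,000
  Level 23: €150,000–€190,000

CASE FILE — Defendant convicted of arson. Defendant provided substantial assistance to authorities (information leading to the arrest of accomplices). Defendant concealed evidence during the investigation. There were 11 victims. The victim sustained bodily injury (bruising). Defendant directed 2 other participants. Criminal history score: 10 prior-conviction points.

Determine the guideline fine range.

Base offense level for arson: 7.
A1 applies: 7 + 4 = 11.
A2 applies (level before this adjustment is 11 < 21, so +1): 11 + 1 = 12.
A3 applies: 12 + 2 = 14.
A4 applies: 14 + 2 = 16.
A5 applies: 16 − 3 = 13.
Final offense level: 13.
Level 13 falls in the 13 band.
Fine table: Level 13 → €19,000–€37,000.

€19,000–€37,000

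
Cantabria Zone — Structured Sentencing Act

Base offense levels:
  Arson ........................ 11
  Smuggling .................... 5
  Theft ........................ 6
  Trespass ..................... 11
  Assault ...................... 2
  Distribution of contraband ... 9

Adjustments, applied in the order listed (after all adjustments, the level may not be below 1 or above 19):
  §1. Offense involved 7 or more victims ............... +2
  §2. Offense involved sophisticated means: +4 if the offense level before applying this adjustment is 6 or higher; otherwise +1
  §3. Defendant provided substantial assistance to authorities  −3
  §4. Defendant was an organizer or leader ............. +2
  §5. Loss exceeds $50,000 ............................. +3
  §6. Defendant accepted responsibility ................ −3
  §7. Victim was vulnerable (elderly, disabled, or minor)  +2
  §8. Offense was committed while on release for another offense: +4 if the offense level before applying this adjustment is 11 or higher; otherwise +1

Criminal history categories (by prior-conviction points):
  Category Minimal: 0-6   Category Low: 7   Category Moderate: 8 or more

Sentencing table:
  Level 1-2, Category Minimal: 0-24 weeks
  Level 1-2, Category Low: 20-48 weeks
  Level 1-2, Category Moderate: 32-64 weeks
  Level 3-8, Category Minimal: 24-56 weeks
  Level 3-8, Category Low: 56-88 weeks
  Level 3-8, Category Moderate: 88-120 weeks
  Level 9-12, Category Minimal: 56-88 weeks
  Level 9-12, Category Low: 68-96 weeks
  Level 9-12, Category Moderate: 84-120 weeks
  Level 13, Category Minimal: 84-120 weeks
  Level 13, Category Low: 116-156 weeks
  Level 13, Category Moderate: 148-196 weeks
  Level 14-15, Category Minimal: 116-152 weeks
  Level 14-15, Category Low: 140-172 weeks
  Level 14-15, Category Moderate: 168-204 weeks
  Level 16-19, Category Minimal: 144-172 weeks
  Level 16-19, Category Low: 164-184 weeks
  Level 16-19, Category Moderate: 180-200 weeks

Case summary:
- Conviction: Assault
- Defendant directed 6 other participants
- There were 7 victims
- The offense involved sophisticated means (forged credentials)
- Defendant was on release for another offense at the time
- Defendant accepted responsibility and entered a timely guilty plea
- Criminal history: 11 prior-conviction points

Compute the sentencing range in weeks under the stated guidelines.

88-120 weeks

Base offense level for assault: 2.
§1 applies: 2 + 2 = 4.
§2 applies (level before this adjustment is 4 < 6, so +1): 4 + 1 = 5.
§4 applies: 5 + 2 = 7.
§6 applies: 7 − 3 = 4.
§7 does not apply.
§8 applies (level before this adjustment is 4 < 11, so +1): 4 + 1 = 5.
Final offense level: 5.
Criminal history: 11 prior points → Category Moderate (8+).
Level 5 falls in the 3-8 band.
Grid: Level 3-8 × Category Moderate = 88-120 weeks.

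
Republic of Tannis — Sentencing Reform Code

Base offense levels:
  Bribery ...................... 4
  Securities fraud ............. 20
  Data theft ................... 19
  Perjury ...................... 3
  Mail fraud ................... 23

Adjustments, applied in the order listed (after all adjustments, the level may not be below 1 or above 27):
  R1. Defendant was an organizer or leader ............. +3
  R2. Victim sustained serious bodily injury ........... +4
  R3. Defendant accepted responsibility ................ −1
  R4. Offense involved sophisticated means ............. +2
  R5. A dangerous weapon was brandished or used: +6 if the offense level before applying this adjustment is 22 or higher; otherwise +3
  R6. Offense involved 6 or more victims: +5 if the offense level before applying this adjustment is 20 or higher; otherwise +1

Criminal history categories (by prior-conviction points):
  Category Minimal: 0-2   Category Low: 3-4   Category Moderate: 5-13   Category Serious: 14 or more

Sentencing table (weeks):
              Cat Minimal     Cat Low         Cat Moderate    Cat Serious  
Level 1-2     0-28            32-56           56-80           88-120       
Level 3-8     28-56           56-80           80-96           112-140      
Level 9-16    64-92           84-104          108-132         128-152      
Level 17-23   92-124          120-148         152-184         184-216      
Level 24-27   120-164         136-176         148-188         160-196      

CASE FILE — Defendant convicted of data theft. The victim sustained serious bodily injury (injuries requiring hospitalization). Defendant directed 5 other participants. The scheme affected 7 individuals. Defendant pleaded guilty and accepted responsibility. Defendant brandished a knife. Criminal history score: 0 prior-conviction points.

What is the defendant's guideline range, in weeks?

Base offense level for data theft: 19.
R1 applies: 19 + 3 = 22.
R2 applies: 22 + 4 = 26.
R3 applies: 26 − 1 = 25.
R4 does not apply.
R5 applies (level before this adjustment is 25 ≥ 22, so +6): 25 + 6 = 31.
R6 applies (level before this adjustment is 31 ≥ 20, so +5): 31 + 5 = 36.
Level 36 exceeds the maximum of 27; capped at 27.
Final offense level: 27.
Criminal history: 0 prior points → Category Minimal (0-2).
Level 27 falls in the 24-27 band.
Grid: Level 24-27 × Category Minimal = 120-164 weeks.

120-164 weeks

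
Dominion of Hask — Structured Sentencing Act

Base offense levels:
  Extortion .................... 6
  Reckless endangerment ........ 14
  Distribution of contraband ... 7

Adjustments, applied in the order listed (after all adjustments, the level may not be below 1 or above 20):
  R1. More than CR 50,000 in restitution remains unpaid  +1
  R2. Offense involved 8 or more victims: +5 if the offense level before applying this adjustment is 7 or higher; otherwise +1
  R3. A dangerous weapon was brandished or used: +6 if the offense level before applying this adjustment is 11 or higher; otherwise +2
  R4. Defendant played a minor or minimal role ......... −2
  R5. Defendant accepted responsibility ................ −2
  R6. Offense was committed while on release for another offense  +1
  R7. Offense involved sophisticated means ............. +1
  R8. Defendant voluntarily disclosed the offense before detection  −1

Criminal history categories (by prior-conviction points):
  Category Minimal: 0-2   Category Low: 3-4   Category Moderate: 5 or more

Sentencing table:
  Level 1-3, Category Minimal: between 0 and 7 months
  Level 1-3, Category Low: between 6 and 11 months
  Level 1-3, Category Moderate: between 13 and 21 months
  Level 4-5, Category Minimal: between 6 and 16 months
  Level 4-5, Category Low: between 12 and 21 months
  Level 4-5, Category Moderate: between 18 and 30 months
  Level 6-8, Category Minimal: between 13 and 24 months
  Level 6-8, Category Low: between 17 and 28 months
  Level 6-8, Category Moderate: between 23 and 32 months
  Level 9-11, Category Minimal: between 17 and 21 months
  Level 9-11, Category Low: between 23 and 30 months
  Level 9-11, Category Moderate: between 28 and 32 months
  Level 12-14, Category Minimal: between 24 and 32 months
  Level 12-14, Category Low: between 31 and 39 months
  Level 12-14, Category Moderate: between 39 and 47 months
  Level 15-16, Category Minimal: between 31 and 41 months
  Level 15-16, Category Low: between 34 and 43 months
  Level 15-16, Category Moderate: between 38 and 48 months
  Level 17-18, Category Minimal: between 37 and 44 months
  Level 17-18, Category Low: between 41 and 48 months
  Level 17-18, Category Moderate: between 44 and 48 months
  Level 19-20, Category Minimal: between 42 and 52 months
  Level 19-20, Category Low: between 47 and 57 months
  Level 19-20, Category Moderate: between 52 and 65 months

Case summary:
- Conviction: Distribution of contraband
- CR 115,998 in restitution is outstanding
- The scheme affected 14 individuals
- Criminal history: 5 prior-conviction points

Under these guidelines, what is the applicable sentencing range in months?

39-47 months

Base offense level for distribution of contraband: 7.
R1 applies: 7 + 1 = 8.
R2 applies (level before this adjustment is 8 ≥ 7, so +5): 8 + 5 = 13.
R4 does not apply.
R7 does not apply.
Final offense level: 13.
Criminal history: 5 prior points → Category Moderate (5+).
Level 13 falls in the 12-14 band.
Grid: Level 12-14 × Category Moderate = 39-47 months.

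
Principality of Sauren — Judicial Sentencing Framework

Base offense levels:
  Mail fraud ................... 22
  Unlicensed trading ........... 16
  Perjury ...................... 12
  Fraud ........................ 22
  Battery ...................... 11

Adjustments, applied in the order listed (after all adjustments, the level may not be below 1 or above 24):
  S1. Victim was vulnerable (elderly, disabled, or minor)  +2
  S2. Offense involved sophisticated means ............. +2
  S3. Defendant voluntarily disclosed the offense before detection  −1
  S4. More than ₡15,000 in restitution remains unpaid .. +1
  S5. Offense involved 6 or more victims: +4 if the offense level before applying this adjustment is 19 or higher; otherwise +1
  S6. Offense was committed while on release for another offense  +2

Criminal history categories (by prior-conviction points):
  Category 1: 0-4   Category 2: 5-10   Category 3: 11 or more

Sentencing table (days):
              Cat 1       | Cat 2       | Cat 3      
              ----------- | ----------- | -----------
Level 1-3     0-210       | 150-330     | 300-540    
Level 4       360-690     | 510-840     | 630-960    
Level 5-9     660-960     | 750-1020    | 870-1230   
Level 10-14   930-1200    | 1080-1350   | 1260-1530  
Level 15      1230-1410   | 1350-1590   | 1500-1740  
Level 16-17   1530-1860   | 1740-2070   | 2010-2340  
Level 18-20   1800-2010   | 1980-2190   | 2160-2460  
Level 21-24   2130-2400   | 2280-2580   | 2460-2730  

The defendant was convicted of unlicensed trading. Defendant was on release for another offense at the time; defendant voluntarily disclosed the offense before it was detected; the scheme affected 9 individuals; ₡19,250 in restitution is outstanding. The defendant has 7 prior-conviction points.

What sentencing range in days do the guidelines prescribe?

1980-2190 days

Base offense level for unlicensed trading: 16.
S1 does not apply.
S2 does not apply.
S3 applies: 16 − 1 = 15.
S4 applies: 15 + 1 = 16.
S5 applies (level before this adjustment is 16 < 19, so +1): 16 + 1 = 17.
S6 applies: 17 + 2 = 19.
Final offense level: 19.
Criminal history: 7 prior points → Category 2 (5-10).
Level 19 falls in the 18-20 band.
Grid: Level 18-20 × Category 2 = 1980-2190 days.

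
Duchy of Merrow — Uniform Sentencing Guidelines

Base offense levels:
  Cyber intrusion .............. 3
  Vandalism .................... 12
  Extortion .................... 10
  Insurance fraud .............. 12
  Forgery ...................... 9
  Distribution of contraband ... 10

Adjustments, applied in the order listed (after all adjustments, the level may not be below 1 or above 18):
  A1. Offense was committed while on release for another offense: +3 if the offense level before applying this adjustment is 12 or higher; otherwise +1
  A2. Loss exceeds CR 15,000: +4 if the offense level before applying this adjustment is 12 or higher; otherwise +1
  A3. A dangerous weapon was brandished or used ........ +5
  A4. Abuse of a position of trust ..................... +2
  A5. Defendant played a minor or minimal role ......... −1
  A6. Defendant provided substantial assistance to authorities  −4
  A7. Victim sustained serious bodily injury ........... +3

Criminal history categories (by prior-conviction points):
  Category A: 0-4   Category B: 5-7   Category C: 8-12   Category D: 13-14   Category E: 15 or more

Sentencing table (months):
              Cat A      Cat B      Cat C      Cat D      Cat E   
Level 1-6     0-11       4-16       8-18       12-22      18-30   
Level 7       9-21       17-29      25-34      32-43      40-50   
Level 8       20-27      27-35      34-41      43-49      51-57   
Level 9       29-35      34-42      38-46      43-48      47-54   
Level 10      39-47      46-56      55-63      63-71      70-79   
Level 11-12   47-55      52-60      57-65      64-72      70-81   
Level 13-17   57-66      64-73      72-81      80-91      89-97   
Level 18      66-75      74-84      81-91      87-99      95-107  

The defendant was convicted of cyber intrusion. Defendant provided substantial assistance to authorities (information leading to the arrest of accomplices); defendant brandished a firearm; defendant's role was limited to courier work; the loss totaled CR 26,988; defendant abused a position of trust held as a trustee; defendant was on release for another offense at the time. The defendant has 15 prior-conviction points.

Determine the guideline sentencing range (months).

Base offense level for cyber intrusion: 3.
A1 applies (level before this adjustment is 3 < 12, so +1): 3 + 1 = 4.
A2 applies (level before this adjustment is 4 < 12, so +1): 4 + 1 = 5.
A3 applies: 5 + 5 = 10.
A4 applies: 10 + 2 = 12.
A5 applies: 12 − 1 = 11.
A6 applies: 11 − 4 = 7.
Final offense level: 7.
Criminal history: 15 prior points → Category E (15+).
Level 7 falls in the 7 band.
Grid: Level 7 × Category E = 40-50 months.

40-50 months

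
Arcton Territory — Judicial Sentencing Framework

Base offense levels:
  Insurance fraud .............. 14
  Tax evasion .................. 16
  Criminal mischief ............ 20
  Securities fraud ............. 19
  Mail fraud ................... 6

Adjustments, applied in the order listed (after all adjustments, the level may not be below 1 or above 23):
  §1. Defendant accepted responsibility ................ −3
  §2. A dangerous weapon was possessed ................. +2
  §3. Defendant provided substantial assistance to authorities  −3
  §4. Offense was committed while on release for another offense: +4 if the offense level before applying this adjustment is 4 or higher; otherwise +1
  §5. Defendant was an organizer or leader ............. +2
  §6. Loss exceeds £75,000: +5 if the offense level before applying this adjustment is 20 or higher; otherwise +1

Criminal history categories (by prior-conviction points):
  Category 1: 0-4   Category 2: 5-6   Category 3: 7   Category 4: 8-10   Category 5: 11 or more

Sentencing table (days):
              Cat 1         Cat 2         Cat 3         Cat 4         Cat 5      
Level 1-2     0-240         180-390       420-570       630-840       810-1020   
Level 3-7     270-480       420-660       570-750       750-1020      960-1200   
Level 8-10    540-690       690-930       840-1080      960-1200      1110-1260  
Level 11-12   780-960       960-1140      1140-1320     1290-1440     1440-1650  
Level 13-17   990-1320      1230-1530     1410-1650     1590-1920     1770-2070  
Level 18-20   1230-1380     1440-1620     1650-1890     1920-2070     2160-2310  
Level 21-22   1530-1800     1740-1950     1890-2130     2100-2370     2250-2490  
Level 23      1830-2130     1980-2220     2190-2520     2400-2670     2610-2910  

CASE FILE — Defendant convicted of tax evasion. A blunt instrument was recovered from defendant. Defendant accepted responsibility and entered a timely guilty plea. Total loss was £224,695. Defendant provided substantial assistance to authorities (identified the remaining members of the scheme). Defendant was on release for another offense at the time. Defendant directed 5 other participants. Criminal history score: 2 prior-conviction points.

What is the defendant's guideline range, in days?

Base offense level for tax evasion: 16.
§1 applies: 16 − 3 = 13.
§2 applies: 13 + 2 = 15.
§3 applies: 15 − 3 = 12.
§4 applies (level before this adjustment is 12 ≥ 4, so +4): 12 + 4 = 16.
§5 applies: 16 + 2 = 18.
§6 applies (level before this adjustment is 18 < 20, so +1): 18 + 1 = 19.
Final offense level: 19.
Criminal history: 2 prior points → Category 1 (0-4).
Level 19 falls in the 18-20 band.
Grid: Level 18-20 × Category 1 = 1230-1380 days.

1230-1380 days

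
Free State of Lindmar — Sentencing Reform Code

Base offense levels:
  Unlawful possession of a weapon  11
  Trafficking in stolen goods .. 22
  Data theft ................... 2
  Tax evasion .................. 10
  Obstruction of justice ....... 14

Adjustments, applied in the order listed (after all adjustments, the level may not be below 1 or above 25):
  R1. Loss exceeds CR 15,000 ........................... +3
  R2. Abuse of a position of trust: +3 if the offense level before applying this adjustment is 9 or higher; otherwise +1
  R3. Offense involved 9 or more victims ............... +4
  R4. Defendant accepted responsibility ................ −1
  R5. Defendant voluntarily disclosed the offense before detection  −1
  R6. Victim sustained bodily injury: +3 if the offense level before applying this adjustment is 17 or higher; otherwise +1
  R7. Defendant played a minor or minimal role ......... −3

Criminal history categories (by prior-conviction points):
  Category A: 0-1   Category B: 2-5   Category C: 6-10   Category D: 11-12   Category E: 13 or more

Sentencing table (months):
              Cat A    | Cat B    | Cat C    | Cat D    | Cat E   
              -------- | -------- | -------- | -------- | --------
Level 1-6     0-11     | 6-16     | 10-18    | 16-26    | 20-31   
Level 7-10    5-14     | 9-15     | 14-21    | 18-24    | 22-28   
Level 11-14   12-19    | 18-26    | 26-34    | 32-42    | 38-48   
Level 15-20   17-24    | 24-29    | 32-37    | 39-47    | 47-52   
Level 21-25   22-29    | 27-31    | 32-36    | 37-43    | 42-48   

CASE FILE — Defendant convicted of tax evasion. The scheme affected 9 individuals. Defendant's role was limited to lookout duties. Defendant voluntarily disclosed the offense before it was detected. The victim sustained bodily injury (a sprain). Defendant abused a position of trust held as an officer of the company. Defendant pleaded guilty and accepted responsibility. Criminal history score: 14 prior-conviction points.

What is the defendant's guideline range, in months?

Base offense level for tax evasion: 10.
R2 applies (level before this adjustment is 10 ≥ 9, so +3): 10 + 3 = 13.
R3 applies: 13 + 4 = 17.
R4 applies: 17 − 1 = 16.
R5 applies: 16 − 1 = 15.
R6 applies (level before this adjustment is 15 < 17, so +1): 15 + 1 = 16.
R7 applies: 16 − 3 = 13.
Final offense level: 13.
Criminal history: 14 prior points → Category E (13+).
Level 13 falls in the 11-14 band.
Grid: Level 11-14 × Category E = 38-48 months.

38-48 months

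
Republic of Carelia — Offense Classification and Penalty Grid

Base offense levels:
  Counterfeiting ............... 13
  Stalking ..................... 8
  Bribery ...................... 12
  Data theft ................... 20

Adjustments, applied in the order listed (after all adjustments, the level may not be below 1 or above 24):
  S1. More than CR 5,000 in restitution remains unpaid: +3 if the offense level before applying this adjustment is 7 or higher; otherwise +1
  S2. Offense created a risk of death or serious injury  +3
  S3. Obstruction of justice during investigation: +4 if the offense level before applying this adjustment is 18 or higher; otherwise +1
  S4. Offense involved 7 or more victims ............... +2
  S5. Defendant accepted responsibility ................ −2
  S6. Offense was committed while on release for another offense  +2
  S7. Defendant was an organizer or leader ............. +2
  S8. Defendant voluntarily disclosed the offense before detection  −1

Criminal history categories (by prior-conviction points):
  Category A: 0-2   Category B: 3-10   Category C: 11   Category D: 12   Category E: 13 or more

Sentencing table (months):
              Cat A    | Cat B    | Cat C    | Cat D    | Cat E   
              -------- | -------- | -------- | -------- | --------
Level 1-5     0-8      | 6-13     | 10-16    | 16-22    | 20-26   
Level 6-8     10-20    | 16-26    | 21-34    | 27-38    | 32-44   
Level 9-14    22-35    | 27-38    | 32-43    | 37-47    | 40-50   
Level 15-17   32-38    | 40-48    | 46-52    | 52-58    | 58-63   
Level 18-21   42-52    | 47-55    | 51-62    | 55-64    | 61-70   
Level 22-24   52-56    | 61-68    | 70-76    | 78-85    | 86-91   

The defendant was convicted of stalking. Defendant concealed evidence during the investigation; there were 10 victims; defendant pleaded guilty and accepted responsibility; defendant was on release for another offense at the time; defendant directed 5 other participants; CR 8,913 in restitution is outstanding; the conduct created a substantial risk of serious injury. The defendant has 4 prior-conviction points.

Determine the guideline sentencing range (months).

47-55 months

Base offense level for stalking: 8.
S1 applies (level before this adjustment is 8 ≥ 7, so +3): 8 + 3 = 11.
S2 applies: 11 + 3 = 14.
S3 applies (level before this adjustment is 14 < 18, so +1): 14 + 1 = 15.
S4 applies: 15 + 2 = 17.
S5 applies: 17 − 2 = 15.
S6 applies: 15 + 2 = 17.
S7 applies: 17 + 2 = 19.
Final offense level: 19.
Criminal history: 4 prior points → Category B (3-10).
Level 19 falls in the 18-21 band.
Grid: Level 18-21 × Category B = 47-55 months.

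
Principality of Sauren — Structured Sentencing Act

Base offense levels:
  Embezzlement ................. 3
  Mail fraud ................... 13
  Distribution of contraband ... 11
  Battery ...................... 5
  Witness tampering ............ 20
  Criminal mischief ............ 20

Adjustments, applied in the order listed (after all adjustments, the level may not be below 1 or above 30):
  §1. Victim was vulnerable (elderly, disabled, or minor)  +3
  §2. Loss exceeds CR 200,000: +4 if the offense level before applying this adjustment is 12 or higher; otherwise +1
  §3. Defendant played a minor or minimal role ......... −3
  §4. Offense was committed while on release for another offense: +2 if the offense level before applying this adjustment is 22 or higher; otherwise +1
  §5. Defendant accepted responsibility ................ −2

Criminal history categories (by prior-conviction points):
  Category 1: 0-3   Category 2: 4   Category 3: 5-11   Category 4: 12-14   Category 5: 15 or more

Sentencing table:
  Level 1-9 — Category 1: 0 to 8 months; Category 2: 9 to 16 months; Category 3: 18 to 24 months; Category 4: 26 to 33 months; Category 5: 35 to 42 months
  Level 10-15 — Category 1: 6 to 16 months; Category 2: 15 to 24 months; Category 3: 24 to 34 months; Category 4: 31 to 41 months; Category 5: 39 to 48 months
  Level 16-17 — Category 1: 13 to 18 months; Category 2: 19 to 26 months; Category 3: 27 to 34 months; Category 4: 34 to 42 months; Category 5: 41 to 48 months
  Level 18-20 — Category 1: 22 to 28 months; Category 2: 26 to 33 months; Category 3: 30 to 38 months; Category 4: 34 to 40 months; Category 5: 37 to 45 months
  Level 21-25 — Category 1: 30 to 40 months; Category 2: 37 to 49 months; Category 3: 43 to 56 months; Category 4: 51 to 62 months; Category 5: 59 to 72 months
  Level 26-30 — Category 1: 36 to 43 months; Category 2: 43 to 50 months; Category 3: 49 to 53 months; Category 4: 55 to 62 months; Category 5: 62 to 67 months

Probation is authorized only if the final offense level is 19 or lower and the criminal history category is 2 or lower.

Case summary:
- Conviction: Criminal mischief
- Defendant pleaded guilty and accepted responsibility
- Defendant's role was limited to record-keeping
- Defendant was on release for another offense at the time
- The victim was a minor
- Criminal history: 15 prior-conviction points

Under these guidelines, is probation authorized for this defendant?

No

Base offense level for criminal mischief: 20.
§1 applies: 20 + 3 = 23.
§2 does not apply.
§3 applies: 23 − 3 = 20.
§4 applies (level before this adjustment is 20 < 22, so +1): 20 + 1 = 21.
§5 applies: 21 − 2 = 19.
Final offense level: 19.
Criminal history: 15 prior points → Category 5 (15+).
Level 19 falls in the 18-20 band.
Grid: Level 18-20 × Category 5 = 37-45 months.
Probation check: level 19 ≤ 19 and category 5 > 2 → not eligible.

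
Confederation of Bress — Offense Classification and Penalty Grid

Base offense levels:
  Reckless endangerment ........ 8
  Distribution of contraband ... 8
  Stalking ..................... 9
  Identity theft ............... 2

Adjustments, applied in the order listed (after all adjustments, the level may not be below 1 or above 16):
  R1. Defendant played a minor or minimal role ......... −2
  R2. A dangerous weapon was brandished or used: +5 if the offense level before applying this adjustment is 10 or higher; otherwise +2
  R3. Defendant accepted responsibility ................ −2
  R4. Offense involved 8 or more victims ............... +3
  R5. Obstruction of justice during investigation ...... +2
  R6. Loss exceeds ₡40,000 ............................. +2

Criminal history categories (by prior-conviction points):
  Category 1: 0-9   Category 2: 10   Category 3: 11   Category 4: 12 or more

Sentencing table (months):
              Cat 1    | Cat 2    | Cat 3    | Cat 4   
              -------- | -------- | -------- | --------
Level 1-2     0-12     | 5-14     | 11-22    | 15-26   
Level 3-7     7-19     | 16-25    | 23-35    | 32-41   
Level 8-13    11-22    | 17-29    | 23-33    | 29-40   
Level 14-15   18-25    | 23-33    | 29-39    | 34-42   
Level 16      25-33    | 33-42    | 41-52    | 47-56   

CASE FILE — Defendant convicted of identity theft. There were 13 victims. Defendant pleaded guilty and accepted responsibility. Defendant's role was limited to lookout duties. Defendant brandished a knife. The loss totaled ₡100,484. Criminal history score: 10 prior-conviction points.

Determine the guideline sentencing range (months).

16-25 months

Base offense level for identity theft: 2.
R1 applies: 2 − 2 = 0.
R2 applies (level before this adjustment is 0 < 10, so +2): 0 + 2 = 2.
R3 applies: 2 − 2 = 0.
R4 applies: 0 + 3 = 3.
R6 applies: 3 + 2 = 5.
Final offense level: 5.
Criminal history: 10 prior points → Category 2 (10).
Level 5 falls in the 3-7 band.
Grid: Level 3-7 × Category 2 = 16-25 months.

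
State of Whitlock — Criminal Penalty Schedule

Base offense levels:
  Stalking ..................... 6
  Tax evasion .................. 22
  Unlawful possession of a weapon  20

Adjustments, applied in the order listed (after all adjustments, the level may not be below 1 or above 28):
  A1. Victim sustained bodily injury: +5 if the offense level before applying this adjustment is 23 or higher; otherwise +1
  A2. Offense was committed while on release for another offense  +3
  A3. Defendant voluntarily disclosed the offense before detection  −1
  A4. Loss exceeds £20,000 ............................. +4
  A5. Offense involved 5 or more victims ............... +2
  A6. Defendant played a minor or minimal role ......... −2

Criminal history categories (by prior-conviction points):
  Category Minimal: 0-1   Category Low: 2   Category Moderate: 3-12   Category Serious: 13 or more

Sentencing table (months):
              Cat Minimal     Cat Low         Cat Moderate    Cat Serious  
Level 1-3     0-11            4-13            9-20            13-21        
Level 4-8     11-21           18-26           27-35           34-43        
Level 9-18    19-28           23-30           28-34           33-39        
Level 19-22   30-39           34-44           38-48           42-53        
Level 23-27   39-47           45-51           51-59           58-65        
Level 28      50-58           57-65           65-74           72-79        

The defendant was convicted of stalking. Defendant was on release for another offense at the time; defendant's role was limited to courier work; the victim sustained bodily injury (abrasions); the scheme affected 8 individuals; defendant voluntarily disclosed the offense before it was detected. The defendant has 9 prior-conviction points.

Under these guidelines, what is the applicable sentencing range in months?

28-34 months

Base offense level for stalking: 6.
A1 applies (level before this adjustment is 6 < 23, so +1): 6 + 1 = 7.
A2 applies: 7 + 3 = 10.
A3 applies: 10 − 1 = 9.
A4 does not apply.
A5 applies: 9 + 2 = 11.
A6 applies: 11 − 2 = 9.
Final offense level: 9.
Criminal history: 9 prior points → Category Moderate (3-12).
Level 9 falls in the 9-18 band.
Grid: Level 9-18 × Category Moderate = 28-34 months.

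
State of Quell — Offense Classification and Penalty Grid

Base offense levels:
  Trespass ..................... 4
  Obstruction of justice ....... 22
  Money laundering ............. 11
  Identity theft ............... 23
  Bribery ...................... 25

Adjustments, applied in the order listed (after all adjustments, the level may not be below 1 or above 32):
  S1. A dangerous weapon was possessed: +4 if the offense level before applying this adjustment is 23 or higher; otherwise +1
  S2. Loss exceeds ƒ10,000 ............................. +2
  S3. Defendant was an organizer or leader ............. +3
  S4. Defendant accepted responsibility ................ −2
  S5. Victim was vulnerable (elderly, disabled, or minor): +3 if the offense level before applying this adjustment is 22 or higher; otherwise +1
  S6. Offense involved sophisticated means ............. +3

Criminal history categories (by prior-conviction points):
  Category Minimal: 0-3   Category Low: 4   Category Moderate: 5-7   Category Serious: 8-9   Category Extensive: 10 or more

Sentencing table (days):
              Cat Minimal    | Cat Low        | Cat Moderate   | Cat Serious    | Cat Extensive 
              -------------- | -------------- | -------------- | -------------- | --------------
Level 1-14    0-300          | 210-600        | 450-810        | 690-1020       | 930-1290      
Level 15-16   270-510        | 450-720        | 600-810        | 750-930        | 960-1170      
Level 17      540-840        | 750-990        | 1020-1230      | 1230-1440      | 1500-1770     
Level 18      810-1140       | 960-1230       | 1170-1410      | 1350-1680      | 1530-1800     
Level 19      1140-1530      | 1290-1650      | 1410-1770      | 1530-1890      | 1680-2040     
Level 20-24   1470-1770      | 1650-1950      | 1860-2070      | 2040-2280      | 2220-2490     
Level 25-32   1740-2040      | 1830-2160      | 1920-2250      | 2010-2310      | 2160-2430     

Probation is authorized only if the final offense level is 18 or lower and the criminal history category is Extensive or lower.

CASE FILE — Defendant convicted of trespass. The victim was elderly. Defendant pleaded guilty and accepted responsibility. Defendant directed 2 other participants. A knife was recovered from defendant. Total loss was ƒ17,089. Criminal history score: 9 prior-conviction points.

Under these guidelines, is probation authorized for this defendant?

Base offense level for trespass: 4.
S1 applies (level before this adjustment is 4 < 23, so +1): 4 + 1 = 5.
S2 applies: 5 + 2 = 7.
S3 applies: 7 + 3 = 10.
S4 applies: 10 − 2 = 8.
S5 applies (level before this adjustment is 8 < 22, so +1): 8 + 1 = 9.
S6 does not apply.
Final offense level: 9.
Criminal history: 9 prior points → Category Serious (8-9).
Level 9 falls in the 1-14 band.
Grid: Level 1-14 × Category Serious = 690-1020 days.
Probation check: level 9 ≤ 18 and category Serious ≤ Extensive → eligible.

Yes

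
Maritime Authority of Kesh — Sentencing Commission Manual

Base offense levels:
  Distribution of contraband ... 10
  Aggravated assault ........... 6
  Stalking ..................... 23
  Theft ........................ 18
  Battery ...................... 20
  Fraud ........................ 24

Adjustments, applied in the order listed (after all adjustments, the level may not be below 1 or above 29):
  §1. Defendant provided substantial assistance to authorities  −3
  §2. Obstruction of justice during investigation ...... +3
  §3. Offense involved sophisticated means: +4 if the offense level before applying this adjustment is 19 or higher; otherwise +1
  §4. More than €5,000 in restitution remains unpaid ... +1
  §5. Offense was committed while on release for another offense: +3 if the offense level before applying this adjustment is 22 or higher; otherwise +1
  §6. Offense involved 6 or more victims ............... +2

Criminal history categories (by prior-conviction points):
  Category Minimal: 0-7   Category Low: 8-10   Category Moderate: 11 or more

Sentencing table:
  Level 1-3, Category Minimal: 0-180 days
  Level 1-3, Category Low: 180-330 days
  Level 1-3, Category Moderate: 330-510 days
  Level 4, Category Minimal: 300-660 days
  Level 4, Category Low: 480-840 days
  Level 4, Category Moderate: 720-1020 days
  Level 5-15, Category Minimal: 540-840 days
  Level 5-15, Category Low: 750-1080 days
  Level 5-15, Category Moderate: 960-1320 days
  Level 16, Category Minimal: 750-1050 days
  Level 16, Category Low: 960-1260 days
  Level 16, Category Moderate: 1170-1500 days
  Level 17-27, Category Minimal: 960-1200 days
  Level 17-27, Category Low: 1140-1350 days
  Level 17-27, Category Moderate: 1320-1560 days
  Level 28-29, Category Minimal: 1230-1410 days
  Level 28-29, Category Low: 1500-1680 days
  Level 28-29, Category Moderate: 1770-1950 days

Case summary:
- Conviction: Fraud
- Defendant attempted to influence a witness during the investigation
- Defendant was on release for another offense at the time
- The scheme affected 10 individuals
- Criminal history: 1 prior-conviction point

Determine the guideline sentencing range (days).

1230-1410 days

Base offense level for fraud: 24.
§2 applies: 24 + 3 = 27.
§3 does not apply.
§5 applies (level before this adjustment is 27 ≥ 22, so +3): 27 + 3 = 30.
§6 applies: 30 + 2 = 32.
Level 32 exceeds the maximum of 29; capped at 29.
Final offense level: 29.
Criminal history: 1 prior point → Category Minimal (0-7).
Level 29 falls in the 28-29 band.
Grid: Level 28-29 × Category Minimal = 1230-1410 days.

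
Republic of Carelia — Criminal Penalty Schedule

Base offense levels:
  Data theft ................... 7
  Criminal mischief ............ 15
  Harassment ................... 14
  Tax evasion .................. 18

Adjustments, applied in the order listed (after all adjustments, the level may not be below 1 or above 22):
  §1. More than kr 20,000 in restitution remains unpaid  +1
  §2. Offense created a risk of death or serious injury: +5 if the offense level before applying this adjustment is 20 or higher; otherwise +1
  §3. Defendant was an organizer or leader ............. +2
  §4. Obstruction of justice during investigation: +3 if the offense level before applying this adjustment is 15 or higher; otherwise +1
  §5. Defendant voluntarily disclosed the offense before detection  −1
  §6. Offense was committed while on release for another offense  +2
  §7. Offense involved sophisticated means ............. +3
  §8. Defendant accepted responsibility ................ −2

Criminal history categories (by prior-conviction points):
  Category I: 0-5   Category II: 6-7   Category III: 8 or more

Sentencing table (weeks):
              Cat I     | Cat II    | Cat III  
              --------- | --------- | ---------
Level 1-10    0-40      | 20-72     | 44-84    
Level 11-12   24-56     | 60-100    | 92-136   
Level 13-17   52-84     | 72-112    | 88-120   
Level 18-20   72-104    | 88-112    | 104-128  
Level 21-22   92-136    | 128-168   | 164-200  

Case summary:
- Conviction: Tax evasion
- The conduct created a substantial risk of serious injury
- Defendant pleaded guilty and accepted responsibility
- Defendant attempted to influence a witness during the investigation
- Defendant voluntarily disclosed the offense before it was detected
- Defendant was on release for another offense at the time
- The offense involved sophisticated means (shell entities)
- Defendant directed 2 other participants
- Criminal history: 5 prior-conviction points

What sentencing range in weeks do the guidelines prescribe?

92-136 weeks

Base offense level for tax evasion: 18.
§2 applies (level before this adjustment is 18 < 20, so +1): 18 + 1 = 19.
§3 applies: 19 + 2 = 21.
§4 applies (level before this adjustment is 21 ≥ 15, so +3): 21 + 3 = 24.
§5 applies: 24 − 1 = 23.
§6 applies: 23 + 2 = 25.
§7 applies: 25 + 3 = 28.
§8 applies: 28 − 2 = 26.
Level 26 exceeds the maximum of 22; capped at 22.
Final offense level: 22.
Criminal history: 5 prior points → Category I (0-5).
Level 22 falls in the 21-22 band.
Grid: Level 21-22 × Category I = 92-136 weeks.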